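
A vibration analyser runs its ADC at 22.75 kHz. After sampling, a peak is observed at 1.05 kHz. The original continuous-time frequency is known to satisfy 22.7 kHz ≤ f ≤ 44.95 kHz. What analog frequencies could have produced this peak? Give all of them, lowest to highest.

Frequencies that alias to 1.05 kHz are k·fs ± 1.05 kHz for integer k ≥ 0.
k=0: 1.05 kHz.
k=1: 21.7 kHz, 23.8 kHz.
k=2: 44.45 kHz, 46.55 kHz.
k=3: 67.2 kHz, 69.3 kHz.
Within [22.7 kHz, 44.95 kHz]: 23.8 kHz, 44.45 kHz.

23.8 kHz, 44.45 kHz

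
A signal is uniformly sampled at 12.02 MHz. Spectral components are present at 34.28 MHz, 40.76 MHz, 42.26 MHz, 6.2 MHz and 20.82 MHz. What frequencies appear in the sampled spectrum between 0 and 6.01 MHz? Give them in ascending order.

1.78 MHz, 3.22 MHz, 4.7 MHz, 5.82 MHz

fs/2 = 6.01 MHz.
34.28 MHz mod fs = 10.24 MHz.
10.24 MHz > fs/2 = 6.01 MHz, folds to fs − 10.24 MHz = 1.78 MHz.
40.76 MHz mod fs = 4.7 MHz.
4.7 MHz ≤ fs/2 = 6.01 MHz, appears at 4.7 MHz.
42.26 MHz mod fs = 6.2 MHz.
6.2 MHz > fs/2 = 6.01 MHz, folds to fs − 6.2 MHz = 5.82 MHz.
6.2 MHz > fs/2 = 6.01 MHz, folds to fs − 6.2 MHz = 5.82 MHz.
20.82 MHz mod fs = 8.8 MHz.
8.8 MHz > fs/2 = 6.01 MHz, folds to fs − 8.8 MHz = 3.22 MHz.
Distinct values: {1.78 MHz, 3.22 MHz, 4.7 MHz, 5.82 MHz}.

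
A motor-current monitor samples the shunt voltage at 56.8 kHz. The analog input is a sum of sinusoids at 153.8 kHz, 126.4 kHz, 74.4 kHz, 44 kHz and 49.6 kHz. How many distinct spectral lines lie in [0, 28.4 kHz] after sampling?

4

fs/2 = 28.4 kHz.
153.8 kHz mod fs = 40.2 kHz.
40.2 kHz > fs/2 = 28.4 kHz, folds to fs − 40.2 kHz = 16.6 kHz.
126.4 kHz mod fs = 12.8 kHz.
12.8 kHz ≤ fs/2 = 28.4 kHz, appears at 12.8 kHz.
74.4 kHz mod fs = 17.6 kHz.
17.6 kHz ≤ fs/2 = 28.4 kHz, appears at 17.6 kHz.
44 kHz > fs/2 = 28.4 kHz, folds to fs − 44 kHz = 12.8 kHz.
49.6 kHz > fs/2 = 28.4 kHz, folds to fs − 49.6 kHz = 7.2 kHz.
Distinct values: {7.2 kHz, 12.8 kHz, 16.6 kHz, 17.6 kHz} → 4.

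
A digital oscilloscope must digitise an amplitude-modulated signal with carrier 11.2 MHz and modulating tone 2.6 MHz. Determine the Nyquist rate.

27.6 MHz

AM sidebands sit at fc ± fm = 8.6 MHz and 13.8 MHz.
Highest-frequency component: 13.8 MHz.
Nyquist rate = 2 × 13.8 MHz = 27.6 MHz.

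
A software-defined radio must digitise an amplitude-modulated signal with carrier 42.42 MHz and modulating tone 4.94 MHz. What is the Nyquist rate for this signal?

AM sidebands sit at fc ± fm = 37.48 MHz and 47.36 MHz.
Highest-frequency component: 47.36 MHz.
Nyquist rate = 2 × 47.36 MHz = 94.72 MHz.

94.72 MHz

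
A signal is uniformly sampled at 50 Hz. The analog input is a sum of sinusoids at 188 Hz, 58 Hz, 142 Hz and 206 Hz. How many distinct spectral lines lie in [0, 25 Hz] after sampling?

fs/2 = 25 Hz.
188 Hz mod fs = 38 Hz.
38 Hz > fs/2 = 25 Hz, folds to fs − 38 Hz = 12 Hz.
58 Hz mod fs = 8 Hz.
8 Hz ≤ fs/2 = 25 Hz, appears at 8 Hz.
142 Hz mod fs = 42 Hz.
42 Hz > fs/2 = 25 Hz, folds to fs − 42 Hz = 8 Hz.
206 Hz mod fs = 6 Hz.
6 Hz ≤ fs/2 = 25 Hz, appears at 6 Hz.
Distinct values: {6 Hz, 8 Hz, 12 Hz} → 3.

3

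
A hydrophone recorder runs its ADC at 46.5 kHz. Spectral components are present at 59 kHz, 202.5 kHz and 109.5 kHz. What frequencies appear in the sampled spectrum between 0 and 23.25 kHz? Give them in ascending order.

fs/2 = 23.25 kHz.
59 kHz mod fs = 12.5 kHz.
12.5 kHz ≤ fs/2 = 23.25 kHz, appears at 12.5 kHz.
202.5 kHz mod fs = 16.5 kHz.
16.5 kHz ≤ fs/2 = 23.25 kHz, appears at 16.5 kHz.
109.5 kHz mod fs = 16.5 kHz.
16.5 kHz ≤ fs/2 = 23.25 kHz, appears at 16.5 kHz.
Distinct values: {12.5 kHz, 16.5 kHz}.

12.5 kHz, 16.5 kHz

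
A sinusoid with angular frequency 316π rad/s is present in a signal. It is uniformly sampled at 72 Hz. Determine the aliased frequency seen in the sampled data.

14 Hz

ω = 316π rad/s → f = ω/(2π) = 158 Hz.
158 Hz mod fs = 14 Hz.
14 Hz ≤ fs/2 = 36 Hz, appears at 14 Hz.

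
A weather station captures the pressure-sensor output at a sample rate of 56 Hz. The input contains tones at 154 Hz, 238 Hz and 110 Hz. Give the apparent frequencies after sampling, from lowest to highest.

fs/2 = 28 Hz.
154 Hz mod fs = 42 Hz.
42 Hz > fs/2 = 28 Hz, folds to fs − 42 Hz = 14 Hz.
238 Hz mod fs = 14 Hz.
14 Hz ≤ fs/2 = 28 Hz, appears at 14 Hz.
110 Hz mod fs = 54 Hz.
54 Hz > fs/2 = 28 Hz, folds to fs − 54 Hz = 2 Hz.
Distinct values: {2 Hz, 14 Hz}.

2 Hz, 14 Hz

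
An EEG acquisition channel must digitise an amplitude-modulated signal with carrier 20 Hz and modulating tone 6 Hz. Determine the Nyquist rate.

AM sidebands sit at fc ± fm = 14 Hz and 26 Hz.
Highest-frequency component: 26 Hz.
Nyquist rate = 2 × 26 Hz = 52 Hz.

52 Hz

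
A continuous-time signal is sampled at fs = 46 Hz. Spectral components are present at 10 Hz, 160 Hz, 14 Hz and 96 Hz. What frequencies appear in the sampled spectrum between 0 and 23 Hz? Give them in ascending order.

fs/2 = 23 Hz.
10 Hz ≤ fs/2 = 23 Hz, passes unchanged.
160 Hz mod fs = 22 Hz.
22 Hz ≤ fs/2 = 23 Hz, appears at 22 Hz.
14 Hz ≤ fs/2 = 23 Hz, passes unchanged.
96 Hz mod fs = 4 Hz.
4 Hz ≤ fs/2 = 23 Hz, appears at 4 Hz.
Distinct values: {4 Hz, 10 Hz, 14 Hz, 22 Hz}.

4 Hz, 10 Hz, 14 Hz, 22 Hz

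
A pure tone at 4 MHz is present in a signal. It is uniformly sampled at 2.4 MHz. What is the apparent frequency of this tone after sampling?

0.8 MHz

4 MHz mod fs = 1.6 MHz.
1.6 MHz > fs/2 = 1.2 MHz, folds to fs − 1.6 MHz = 0.8 MHz.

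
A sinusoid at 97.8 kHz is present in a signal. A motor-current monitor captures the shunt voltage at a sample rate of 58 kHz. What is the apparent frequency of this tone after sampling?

97.8 kHz mod fs = 39.8 kHz.
39.8 kHz > fs/2 = 29 kHz, folds to fs − 39.8 kHz = 18.2 kHz.

18.2 kHz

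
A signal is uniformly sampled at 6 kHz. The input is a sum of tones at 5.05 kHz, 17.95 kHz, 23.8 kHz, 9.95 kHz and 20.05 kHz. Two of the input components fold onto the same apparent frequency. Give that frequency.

fs/2 = 3 kHz.
5.05 kHz > fs/2 = 3 kHz, folds to fs − 5.05 kHz = 0.95 kHz.
17.95 kHz mod fs = 5.95 kHz.
5.95 kHz > fs/2 = 3 kHz, folds to fs − 5.95 kHz = 0.05 kHz.
23.8 kHz mod fs = 5.8 kHz.
5.8 kHz > fs/2 = 3 kHz, folds to fs − 5.8 kHz = 0.2 kHz.
9.95 kHz mod fs = 3.95 kHz.
3.95 kHz > fs/2 = 3 kHz, folds to fs − 3.95 kHz = 2.05 kHz.
20.05 kHz mod fs = 2.05 kHz.
2.05 kHz ≤ fs/2 = 3 kHz, appears at 2.05 kHz.
9.95 kHz and 20.05 kHz both map to 2.05 kHz.

2.05 kHz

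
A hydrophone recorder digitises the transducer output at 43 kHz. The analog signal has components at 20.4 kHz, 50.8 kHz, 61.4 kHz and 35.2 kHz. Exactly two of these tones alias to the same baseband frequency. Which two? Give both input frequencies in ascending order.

35.2 kHz, 50.8 kHz

fs/2 = 21.5 kHz.
20.4 kHz ≤ fs/2 = 21.5 kHz, passes unchanged.
50.8 kHz mod fs = 7.8 kHz.
7.8 kHz ≤ fs/2 = 21.5 kHz, appears at 7.8 kHz.
61.4 kHz mod fs = 18.4 kHz.
18.4 kHz ≤ fs/2 = 21.5 kHz, appears at 18.4 kHz.
35.2 kHz > fs/2 = 21.5 kHz, folds to fs − 35.2 kHz = 7.8 kHz.
35.2 kHz and 50.8 kHz both map to 7.8 kHz.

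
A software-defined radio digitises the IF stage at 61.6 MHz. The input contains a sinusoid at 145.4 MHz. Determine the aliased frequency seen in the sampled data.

145.4 MHz mod fs = 22.2 MHz.
22.2 MHz ≤ fs/2 = 30.8 MHz, appears at 22.2 MHz.

22.2 MHz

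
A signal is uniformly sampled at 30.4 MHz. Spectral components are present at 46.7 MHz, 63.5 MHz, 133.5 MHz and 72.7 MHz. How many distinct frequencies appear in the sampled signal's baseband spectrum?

3

fs/2 = 15.2 MHz.
46.7 MHz mod fs = 16.3 MHz.
16.3 MHz > fs/2 = 15.2 MHz, folds to fs − 16.3 MHz = 14.1 MHz.
63.5 MHz mod fs = 2.7 MHz.
2.7 MHz ≤ fs/2 = 15.2 MHz, appears at 2.7 MHz.
133.5 MHz mod fs = 11.9 MHz.
11.9 MHz ≤ fs/2 = 15.2 MHz, appears at 11.9 MHz.
72.7 MHz mod fs = 11.9 MHz.
11.9 MHz ≤ fs/2 = 15.2 MHz, appears at 11.9 MHz.
Distinct values: {2.7 MHz, 11.9 MHz, 14.1 MHz} → 3.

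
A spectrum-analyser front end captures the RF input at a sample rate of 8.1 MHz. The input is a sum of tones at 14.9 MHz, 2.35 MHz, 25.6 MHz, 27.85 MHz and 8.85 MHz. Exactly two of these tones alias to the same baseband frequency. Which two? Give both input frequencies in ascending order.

fs/2 = 4.05 MHz.
14.9 MHz mod fs = 6.8 MHz.
6.8 MHz > fs/2 = 4.05 MHz, folds to fs − 6.8 MHz = 1.3 MHz.
2.35 MHz ≤ fs/2 = 4.05 MHz, passes unchanged.
25.6 MHz mod fs = 1.3 MHz.
1.3 MHz ≤ fs/2 = 4.05 MHz, appears at 1.3 MHz.
27.85 MHz mod fs = 3.55 MHz.
3.55 MHz ≤ fs/2 = 4.05 MHz, appears at 3.55 MHz.
8.85 MHz mod fs = 0.75 MHz.
0.75 MHz ≤ fs/2 = 4.05 MHz, appears at 0.75 MHz.
14.9 MHz and 25.6 MHz both map to 1.3 MHz.

14.9 MHz, 25.6 MHz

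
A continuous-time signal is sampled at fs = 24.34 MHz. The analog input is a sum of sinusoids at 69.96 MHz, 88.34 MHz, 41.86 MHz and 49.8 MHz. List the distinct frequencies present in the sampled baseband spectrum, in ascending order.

1.12 MHz, 3.06 MHz, 6.82 MHz, 9.02 MHz

fs/2 = 12.17 MHz.
69.96 MHz mod fs = 21.28 MHz.
21.28 MHz > fs/2 = 12.17 MHz, folds to fs − 21.28 MHz = 3.06 MHz.
88.34 MHz mod fs = 15.32 MHz.
15.32 MHz > fs/2 = 12.17 MHz, folds to fs − 15.32 MHz = 9.02 MHz.
41.86 MHz mod fs = 17.52 MHz.
17.52 MHz > fs/2 = 12.17 MHz, folds to fs − 17.52 MHz = 6.82 MHz.
49.8 MHz mod fs = 1.12 MHz.
1.12 MHz ≤ fs/2 = 12.17 MHz, appears at 1.12 MHz.
Distinct values: {1.12 MHz, 3.06 MHz, 6.82 MHz, 9.02 MHz}.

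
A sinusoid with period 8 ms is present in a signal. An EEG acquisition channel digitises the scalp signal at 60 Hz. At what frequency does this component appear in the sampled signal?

T = 8 ms → f = 1/T = 125 Hz.
125 Hz mod fs = 5 Hz.
5 Hz ≤ fs/2 = 30 Hz, appears at 5 Hz.

5 Hz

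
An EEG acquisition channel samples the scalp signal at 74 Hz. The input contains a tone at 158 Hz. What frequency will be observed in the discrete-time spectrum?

158 Hz mod fs = 10 Hz.
10 Hz ≤ fs/2 = 37 Hz, appears at 10 Hz.

10 Hz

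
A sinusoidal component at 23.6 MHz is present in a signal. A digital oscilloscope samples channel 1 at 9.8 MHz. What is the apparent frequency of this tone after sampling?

4 MHz

23.6 MHz mod fs = 4 MHz.
4 MHz ≤ fs/2 = 4.9 MHz, appears at 4 MHz.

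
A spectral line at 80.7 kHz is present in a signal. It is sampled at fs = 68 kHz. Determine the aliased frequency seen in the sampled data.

80.7 kHz mod fs = 12.7 kHz.
12.7 kHz ≤ fs/2 = 34 kHz, appears at 12.7 kHz.

12.7 kHz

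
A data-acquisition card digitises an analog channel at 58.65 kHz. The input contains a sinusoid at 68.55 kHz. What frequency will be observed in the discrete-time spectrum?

9.9 kHz

68.55 kHz mod fs = 9.9 kHz.
9.9 kHz ≤ fs/2 = 29.325 kHz, appears at 9.9 kHz.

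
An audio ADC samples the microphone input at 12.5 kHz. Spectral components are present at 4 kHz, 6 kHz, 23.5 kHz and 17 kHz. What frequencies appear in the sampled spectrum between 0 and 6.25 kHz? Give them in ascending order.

1.5 kHz, 4 kHz, 4.5 kHz, 6 kHz

fs/2 = 6.25 kHz.
4 kHz ≤ fs/2 = 6.25 kHz, passes unchanged.
6 kHz ≤ fs/2 = 6.25 kHz, passes unchanged.
23.5 kHz mod fs = 11 kHz.
11 kHz > fs/2 = 6.25 kHz, folds to fs − 11 kHz = 1.5 kHz.
17 kHz mod fs = 4.5 kHz.
4.5 kHz ≤ fs/2 = 6.25 kHz, appears at 4.5 kHz.
Distinct values: {1.5 kHz, 4 kHz, 4.5 kHz, 6 kHz}.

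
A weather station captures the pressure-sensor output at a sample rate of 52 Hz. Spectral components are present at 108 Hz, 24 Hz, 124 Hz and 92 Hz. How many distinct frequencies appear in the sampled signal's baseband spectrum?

4

fs/2 = 26 Hz.
108 Hz mod fs = 4 Hz.
4 Hz ≤ fs/2 = 26 Hz, appears at 4 Hz.
24 Hz ≤ fs/2 = 26 Hz, passes unchanged.
124 Hz mod fs = 20 Hz.
20 Hz ≤ fs/2 = 26 Hz, appears at 20 Hz.
92 Hz mod fs = 40 Hz.
40 Hz > fs/2 = 26 Hz, folds to fs − 40 Hz = 12 Hz.
Distinct values: {4 Hz, 12 Hz, 20 Hz, 24 Hz} → 4.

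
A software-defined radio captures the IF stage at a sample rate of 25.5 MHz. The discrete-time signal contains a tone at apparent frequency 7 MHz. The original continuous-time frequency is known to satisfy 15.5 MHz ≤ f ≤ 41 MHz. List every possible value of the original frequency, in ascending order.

18.5 MHz, 32.5 MHz

Frequencies that alias to 7 MHz are k·fs ± 7 MHz for integer k ≥ 0.
k=0: 7 MHz.
k=1: 18.5 MHz, 32.5 MHz.
k=2: 44 MHz, 58 MHz.
Within [15.5 MHz, 41 MHz]: 18.5 MHz, 32.5 MHz.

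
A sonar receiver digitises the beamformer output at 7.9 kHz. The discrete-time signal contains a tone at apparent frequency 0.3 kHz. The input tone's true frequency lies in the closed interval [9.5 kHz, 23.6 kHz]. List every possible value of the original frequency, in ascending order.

15.5 kHz, 16.1 kHz, 23.4 kHz

Frequencies that alias to 0.3 kHz are k·fs ± 0.3 kHz for integer k ≥ 0.
k=0: 0.3 kHz.
k=1: 7.6 kHz, 8.2 kHz.
k=2: 15.5 kHz, 16.1 kHz.
k=3: 23.4 kHz, 24 kHz.
k=4: 31.3 kHz, 31.9 kHz.
Within [9.5 kHz, 23.6 kHz]: 15.5 kHz, 16.1 kHz, 23.4 kHz.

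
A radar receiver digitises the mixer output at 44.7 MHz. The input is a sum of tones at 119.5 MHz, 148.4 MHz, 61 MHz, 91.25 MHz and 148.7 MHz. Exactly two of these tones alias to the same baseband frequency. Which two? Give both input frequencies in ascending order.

119.5 MHz, 148.7 MHz

fs/2 = 22.35 MHz.
119.5 MHz mod fs = 30.1 MHz.
30.1 MHz > fs/2 = 22.35 MHz, folds to fs − 30.1 MHz = 14.6 MHz.
148.4 MHz mod fs = 14.3 MHz.
14.3 MHz ≤ fs/2 = 22.35 MHz, appears at 14.3 MHz.
61 MHz mod fs = 16.3 MHz.
16.3 MHz ≤ fs/2 = 22.35 MHz, appears at 16.3 MHz.
91.25 MHz mod fs = 1.85 MHz.
1.85 MHz ≤ fs/2 = 22.35 MHz, appears at 1.85 MHz.
148.7 MHz mod fs = 14.6 MHz.
14.6 MHz ≤ fs/2 = 22.35 MHz, appears at 14.6 MHz.
119.5 MHz and 148.7 MHz both map to 14.6 MHz.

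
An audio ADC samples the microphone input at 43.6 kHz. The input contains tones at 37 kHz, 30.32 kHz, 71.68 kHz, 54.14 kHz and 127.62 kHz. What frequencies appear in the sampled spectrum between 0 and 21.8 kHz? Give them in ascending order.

fs/2 = 21.8 kHz.
37 kHz > fs/2 = 21.8 kHz, folds to fs − 37 kHz = 6.6 kHz.
30.32 kHz > fs/2 = 21.8 kHz, folds to fs − 30.32 kHz = 13.28 kHz.
71.68 kHz mod fs = 28.08 kHz.
28.08 kHz > fs/2 = 21.8 kHz, folds to fs − 28.08 kHz = 15.52 kHz.
54.14 kHz mod fs = 10.54 kHz.
10.54 kHz ≤ fs/2 = 21.8 kHz, appears at 10.54 kHz.
127.62 kHz mod fs = 40.42 kHz.
40.42 kHz > fs/2 = 21.8 kHz, folds to fs − 40.42 kHz = 3.18 kHz.
Distinct values: {3.18 kHz, 6.6 kHz, 10.54 kHz, 13.28 kHz, 15.52 kHz}.

3.18 kHz, 6.6 kHz, 10.54 kHz, 13.28 kHz, 15.52 kHz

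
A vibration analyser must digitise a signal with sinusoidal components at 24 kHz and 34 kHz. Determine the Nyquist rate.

Highest-frequency component: 34 kHz.
Nyquist rate = 2 × 34 kHz = 68 kHz.

68 kHz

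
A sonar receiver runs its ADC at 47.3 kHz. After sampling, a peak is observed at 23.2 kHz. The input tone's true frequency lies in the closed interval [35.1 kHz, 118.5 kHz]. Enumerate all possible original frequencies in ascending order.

Frequencies that alias to 23.2 kHz are k·fs ± 23.2 kHz for integer k ≥ 0.
k=0: 23.2 kHz.
k=1: 24.1 kHz, 70.5 kHz.
k=2: 71.4 kHz, 117.8 kHz.
k=3: 118.7 kHz, 165.1 kHz.
Within [35.1 kHz, 118.5 kHz]: 70.5 kHz, 71.4 kHz, 117.8 kHz.

70.5 kHz, 71.4 kHz, 117.8 kHz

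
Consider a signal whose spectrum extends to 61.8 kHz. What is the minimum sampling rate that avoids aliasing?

123.6 kHz

Nyquist rate = 2 × 61.8 kHz = 123.6 kHz.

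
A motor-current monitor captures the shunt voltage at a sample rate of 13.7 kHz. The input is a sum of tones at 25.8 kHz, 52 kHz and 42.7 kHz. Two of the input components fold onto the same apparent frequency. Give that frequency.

fs/2 = 6.85 kHz.
25.8 kHz mod fs = 12.1 kHz.
12.1 kHz > fs/2 = 6.85 kHz, folds to fs − 12.1 kHz = 1.6 kHz.
52 kHz mod fs = 10.9 kHz.
10.9 kHz > fs/2 = 6.85 kHz, folds to fs − 10.9 kHz = 2.8 kHz.
42.7 kHz mod fs = 1.6 kHz.
1.6 kHz ≤ fs/2 = 6.85 kHz, appears at 1.6 kHz.
25.8 kHz and 42.7 kHz both map to 1.6 kHz.

1.6 kHz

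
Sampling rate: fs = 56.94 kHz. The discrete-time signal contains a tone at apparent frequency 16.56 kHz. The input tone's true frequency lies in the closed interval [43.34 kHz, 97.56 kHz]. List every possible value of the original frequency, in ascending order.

73.5 kHz, 97.32 kHz

Frequencies that alias to 16.56 kHz are k·fs ± 16.56 kHz for integer k ≥ 0.
k=0: 16.56 kHz.
k=1: 40.38 kHz, 73.5 kHz.
k=2: 97.32 kHz, 130.44 kHz.
k=3: 154.26 kHz, 187.38 kHz.
Within [43.34 kHz, 97.56 kHz]: 73.5 kHz, 97.32 kHz.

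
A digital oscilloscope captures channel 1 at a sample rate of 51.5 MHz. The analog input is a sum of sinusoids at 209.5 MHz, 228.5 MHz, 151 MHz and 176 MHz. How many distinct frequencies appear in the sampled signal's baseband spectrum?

3

fs/2 = 25.75 MHz.
209.5 MHz mod fs = 3.5 MHz.
3.5 MHz ≤ fs/2 = 25.75 MHz, appears at 3.5 MHz.
228.5 MHz mod fs = 22.5 MHz.
22.5 MHz ≤ fs/2 = 25.75 MHz, appears at 22.5 MHz.
151 MHz mod fs = 48 MHz.
48 MHz > fs/2 = 25.75 MHz, folds to fs − 48 MHz = 3.5 MHz.
176 MHz mod fs = 21.5 MHz.
21.5 MHz ≤ fs/2 = 25.75 MHz, appears at 21.5 MHz.
Distinct values: {3.5 MHz, 21.5 MHz, 22.5 MHz} → 3.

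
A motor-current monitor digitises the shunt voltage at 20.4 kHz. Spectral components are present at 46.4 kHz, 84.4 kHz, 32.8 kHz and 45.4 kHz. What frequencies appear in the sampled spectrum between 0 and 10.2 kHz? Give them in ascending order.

fs/2 = 10.2 kHz.
46.4 kHz mod fs = 5.6 kHz.
5.6 kHz ≤ fs/2 = 10.2 kHz, appears at 5.6 kHz.
84.4 kHz mod fs = 2.8 kHz.
2.8 kHz ≤ fs/2 = 10.2 kHz, appears at 2.8 kHz.
32.8 kHz mod fs = 12.4 kHz.
12.4 kHz > fs/2 = 10.2 kHz, folds to fs − 12.4 kHz = 8 kHz.
45.4 kHz mod fs = 4.6 kHz.
4.6 kHz ≤ fs/2 = 10.2 kHz, appears at 4.6 kHz.
Distinct values: {2.8 kHz, 4.6 kHz, 5.6 kHz, 8 kHz}.

2.8 kHz, 4.6 kHz, 5.6 kHz, 8 kHz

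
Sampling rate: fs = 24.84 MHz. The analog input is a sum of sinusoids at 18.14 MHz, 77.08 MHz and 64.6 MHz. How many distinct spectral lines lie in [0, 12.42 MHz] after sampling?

3

fs/2 = 12.42 MHz.
18.14 MHz > fs/2 = 12.42 MHz, folds to fs − 18.14 MHz = 6.7 MHz.
77.08 MHz mod fs = 2.56 MHz.
2.56 MHz ≤ fs/2 = 12.42 MHz, appears at 2.56 MHz.
64.6 MHz mod fs = 14.92 MHz.
14.92 MHz > fs/2 = 12.42 MHz, folds to fs − 14.92 MHz = 9.92 MHz.
Distinct values: {2.56 MHz, 6.7 MHz, 9.92 MHz} → 3.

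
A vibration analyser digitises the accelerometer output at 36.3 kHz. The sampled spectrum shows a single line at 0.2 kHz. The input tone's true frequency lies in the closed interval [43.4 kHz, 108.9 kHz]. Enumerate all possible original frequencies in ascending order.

Frequencies that alias to 0.2 kHz are k·fs ± 0.2 kHz for integer k ≥ 0.
k=0: 0.2 kHz.
k=1: 36.1 kHz, 36.5 kHz.
k=2: 72.4 kHz, 72.8 kHz.
k=3: 108.7 kHz, 109.1 kHz.
k=4: 145 kHz, 145.4 kHz.
Within [43.4 kHz, 108.9 kHz]: 72.4 kHz, 72.8 kHz, 108.7 kHz.

72.4 kHz, 72.8 kHz, 108.7 kHz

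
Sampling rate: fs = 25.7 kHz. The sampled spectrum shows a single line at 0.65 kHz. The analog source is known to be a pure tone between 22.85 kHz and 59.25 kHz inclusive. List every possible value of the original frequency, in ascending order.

25.05 kHz, 26.35 kHz, 50.75 kHz, 52.05 kHz

Frequencies that alias to 0.65 kHz are k·fs ± 0.65 kHz for integer k ≥ 0.
k=0: 0.65 kHz.
k=1: 25.05 kHz, 26.35 kHz.
k=2: 50.75 kHz, 52.05 kHz.
k=3: 76.45 kHz, 77.75 kHz.
Within [22.85 kHz, 59.25 kHz]: 25.05 kHz, 26.35 kHz, 50.75 kHz, 52.05 kHz.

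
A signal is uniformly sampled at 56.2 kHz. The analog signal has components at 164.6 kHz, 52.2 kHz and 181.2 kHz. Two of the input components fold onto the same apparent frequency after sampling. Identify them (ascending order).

52.2 kHz, 164.6 kHz

fs/2 = 28.1 kHz.
164.6 kHz mod fs = 52.2 kHz.
52.2 kHz > fs/2 = 28.1 kHz, folds to fs − 52.2 kHz = 4 kHz.
52.2 kHz > fs/2 = 28.1 kHz, folds to fs − 52.2 kHz = 4 kHz.
181.2 kHz mod fs = 12.6 kHz.
12.6 kHz ≤ fs/2 = 28.1 kHz, appears at 12.6 kHz.
52.2 kHz and 164.6 kHz both map to 4 kHz.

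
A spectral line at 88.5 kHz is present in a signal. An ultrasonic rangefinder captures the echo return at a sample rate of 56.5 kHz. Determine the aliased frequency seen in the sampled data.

88.5 kHz mod fs = 32 kHz.
32 kHz > fs/2 = 28.25 kHz, folds to fs − 32 kHz = 24.5 kHz.

24.5 kHz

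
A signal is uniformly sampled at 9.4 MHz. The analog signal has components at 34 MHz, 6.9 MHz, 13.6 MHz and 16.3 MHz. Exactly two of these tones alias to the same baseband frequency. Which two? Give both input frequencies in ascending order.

fs/2 = 4.7 MHz.
34 MHz mod fs = 5.8 MHz.
5.8 MHz > fs/2 = 4.7 MHz, folds to fs − 5.8 MHz = 3.6 MHz.
6.9 MHz > fs/2 = 4.7 MHz, folds to fs − 6.9 MHz = 2.5 MHz.
13.6 MHz mod fs = 4.2 MHz.
4.2 MHz ≤ fs/2 = 4.7 MHz, appears at 4.2 MHz.
16.3 MHz mod fs = 6.9 MHz.
6.9 MHz > fs/2 = 4.7 MHz, folds to fs − 6.9 MHz = 2.5 MHz.
6.9 MHz and 16.3 MHz both map to 2.5 MHz.

6.9 MHz, 16.3 MHz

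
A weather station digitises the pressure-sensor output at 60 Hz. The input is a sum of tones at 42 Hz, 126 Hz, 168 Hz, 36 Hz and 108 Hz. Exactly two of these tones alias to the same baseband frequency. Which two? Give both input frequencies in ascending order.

fs/2 = 30 Hz.
42 Hz > fs/2 = 30 Hz, folds to fs − 42 Hz = 18 Hz.
126 Hz mod fs = 6 Hz.
6 Hz ≤ fs/2 = 30 Hz, appears at 6 Hz.
168 Hz mod fs = 48 Hz.
48 Hz > fs/2 = 30 Hz, folds to fs − 48 Hz = 12 Hz.
36 Hz > fs/2 = 30 Hz, folds to fs − 36 Hz = 24 Hz.
108 Hz mod fs = 48 Hz.
48 Hz > fs/2 = 30 Hz, folds to fs − 48 Hz = 12 Hz.
108 Hz and 168 Hz both map to 12 Hz.

108 Hz, 168 Hz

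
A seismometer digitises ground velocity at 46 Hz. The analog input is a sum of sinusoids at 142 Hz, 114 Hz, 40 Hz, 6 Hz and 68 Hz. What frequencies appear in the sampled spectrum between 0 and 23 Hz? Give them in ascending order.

4 Hz, 6 Hz, 22 Hz

fs/2 = 23 Hz.
142 Hz mod fs = 4 Hz.
4 Hz ≤ fs/2 = 23 Hz, appears at 4 Hz.
114 Hz mod fs = 22 Hz.
22 Hz ≤ fs/2 = 23 Hz, appears at 22 Hz.
40 Hz > fs/2 = 23 Hz, folds to fs − 40 Hz = 6 Hz.
6 Hz ≤ fs/2 = 23 Hz, passes unchanged.
68 Hz mod fs = 22 Hz.
22 Hz ≤ fs/2 = 23 Hz, appears at 22 Hz.
Distinct values: {4 Hz, 6 Hz, 22 Hz}.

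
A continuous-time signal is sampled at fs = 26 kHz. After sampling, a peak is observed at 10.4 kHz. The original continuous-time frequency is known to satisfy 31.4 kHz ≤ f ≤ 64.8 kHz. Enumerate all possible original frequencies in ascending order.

36.4 kHz, 41.6 kHz, 62.4 kHz

Frequencies that alias to 10.4 kHz are k·fs ± 10.4 kHz for integer k ≥ 0.
k=0: 10.4 kHz.
k=1: 15.6 kHz, 36.4 kHz.
k=2: 41.6 kHz, 62.4 kHz.
k=3: 67.6 kHz, 88.4 kHz.
Within [31.4 kHz, 64.8 kHz]: 36.4 kHz, 41.6 kHz, 62.4 kHz.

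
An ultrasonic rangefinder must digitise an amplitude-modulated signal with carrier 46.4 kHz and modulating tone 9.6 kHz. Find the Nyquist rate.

112 kHz

AM sidebands sit at fc ± fm = 36.8 kHz and 56 kHz.
Highest-frequency component: 56 kHz.
Nyquist rate = 2 × 56 kHz = 112 kHz.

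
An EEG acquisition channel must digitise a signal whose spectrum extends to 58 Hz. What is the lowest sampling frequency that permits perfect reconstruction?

116 Hz

Nyquist rate = 2 × 58 Hz = 116 Hz.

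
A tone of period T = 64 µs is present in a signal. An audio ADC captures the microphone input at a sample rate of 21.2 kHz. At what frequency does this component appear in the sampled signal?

T = 64 µs → f = 1/T = 15.625 kHz.
15.625 kHz > fs/2 = 10.6 kHz, folds to fs − 15.625 kHz = 5.575 kHz.

5.575 kHz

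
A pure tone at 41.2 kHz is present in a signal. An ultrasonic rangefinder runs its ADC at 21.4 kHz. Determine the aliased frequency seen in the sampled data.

41.2 kHz mod fs = 19.8 kHz.
19.8 kHz > fs/2 = 10.7 kHz, folds to fs − 19.8 kHz = 1.6 kHz.

1.6 kHz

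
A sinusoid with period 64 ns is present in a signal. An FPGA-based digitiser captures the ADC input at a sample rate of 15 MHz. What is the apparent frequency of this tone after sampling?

T = 64 ns → f = 1/T = 15.625 MHz.
15.625 MHz mod fs = 0.625 MHz.
0.625 MHz ≤ fs/2 = 7.5 MHz, appears at 0.625 MHz.

0.625 MHz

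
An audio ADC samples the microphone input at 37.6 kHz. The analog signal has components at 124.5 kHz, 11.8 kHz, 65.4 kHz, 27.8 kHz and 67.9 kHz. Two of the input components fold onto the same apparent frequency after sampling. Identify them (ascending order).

27.8 kHz, 65.4 kHz

fs/2 = 18.8 kHz.
124.5 kHz mod fs = 11.7 kHz.
11.7 kHz ≤ fs/2 = 18.8 kHz, appears at 11.7 kHz.
11.8 kHz ≤ fs/2 = 18.8 kHz, passes unchanged.
65.4 kHz mod fs = 27.8 kHz.
27.8 kHz > fs/2 = 18.8 kHz, folds to fs − 27.8 kHz = 9.8 kHz.
27.8 kHz > fs/2 = 18.8 kHz, folds to fs − 27.8 kHz = 9.8 kHz.
67.9 kHz mod fs = 30.3 kHz.
30.3 kHz > fs/2 = 18.8 kHz, folds to fs − 30.3 kHz = 7.3 kHz.
27.8 kHz and 65.4 kHz both map to 9.8 kHz.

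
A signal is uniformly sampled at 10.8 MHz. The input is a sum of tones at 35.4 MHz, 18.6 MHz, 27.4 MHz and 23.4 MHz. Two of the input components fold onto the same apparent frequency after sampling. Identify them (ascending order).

fs/2 = 5.4 MHz.
35.4 MHz mod fs = 3 MHz.
3 MHz ≤ fs/2 = 5.4 MHz, appears at 3 MHz.
18.6 MHz mod fs = 7.8 MHz.
7.8 MHz > fs/2 = 5.4 MHz, folds to fs − 7.8 MHz = 3 MHz.
27.4 MHz mod fs = 5.8 MHz.
5.8 MHz > fs/2 = 5.4 MHz, folds to fs − 5.8 MHz = 5 MHz.
23.4 MHz mod fs = 1.8 MHz.
1.8 MHz ≤ fs/2 = 5.4 MHz, appears at 1.8 MHz.
18.6 MHz and 35.4 MHz both map to 3 MHz.

18.6 MHz, 35.4 MHz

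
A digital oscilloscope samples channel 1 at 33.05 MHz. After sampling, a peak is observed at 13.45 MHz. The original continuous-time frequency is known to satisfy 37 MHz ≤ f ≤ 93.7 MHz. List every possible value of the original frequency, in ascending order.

46.5 MHz, 52.65 MHz, 79.55 MHz, 85.7 MHz

Frequencies that alias to 13.45 MHz are k·fs ± 13.45 MHz for integer k ≥ 0.
k=0: 13.45 MHz.
k=1: 19.6 MHz, 46.5 MHz.
k=2: 52.65 MHz, 79.55 MHz.
k=3: 85.7 MHz, 112.6 MHz.
k=4: 118.75 MHz, 145.65 MHz.
Within [37 MHz, 93.7 MHz]: 46.5 MHz, 52.65 MHz, 79.55 MHz, 85.7 MHz.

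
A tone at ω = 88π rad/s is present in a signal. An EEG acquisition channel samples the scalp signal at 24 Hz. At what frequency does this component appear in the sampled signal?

4 Hz

ω = 88π rad/s → f = ω/(2π) = 44 Hz.
44 Hz mod fs = 20 Hz.
20 Hz > fs/2 = 12 Hz, folds to fs − 20 Hz = 4 Hz.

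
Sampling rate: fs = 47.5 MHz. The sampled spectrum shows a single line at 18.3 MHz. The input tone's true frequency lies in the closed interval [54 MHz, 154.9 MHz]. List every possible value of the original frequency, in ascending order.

65.8 MHz, 76.7 MHz, 113.3 MHz, 124.2 MHz

Frequencies that alias to 18.3 MHz are k·fs ± 18.3 MHz for integer k ≥ 0.
k=0: 18.3 MHz.
k=1: 29.2 MHz, 65.8 MHz.
k=2: 76.7 MHz, 113.3 MHz.
k=3: 124.2 MHz, 160.8 MHz.
k=4: 171.7 MHz, 208.3 MHz.
Within [54 MHz, 154.9 MHz]: 65.8 MHz, 76.7 MHz, 113.3 MHz, 124.2 MHz.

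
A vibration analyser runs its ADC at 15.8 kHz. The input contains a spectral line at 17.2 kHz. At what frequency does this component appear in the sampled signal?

1.4 kHz

17.2 kHz mod fs = 1.4 kHz.
1.4 kHz ≤ fs/2 = 7.9 kHz, appears at 1.4 kHz.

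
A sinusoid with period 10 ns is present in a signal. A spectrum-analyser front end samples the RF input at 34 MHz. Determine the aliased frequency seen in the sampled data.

T = 10 ns → f = 1/T = 100 MHz.
100 MHz mod fs = 32 MHz.
32 MHz > fs/2 = 17 MHz, folds to fs − 32 MHz = 2 MHz.

2 MHz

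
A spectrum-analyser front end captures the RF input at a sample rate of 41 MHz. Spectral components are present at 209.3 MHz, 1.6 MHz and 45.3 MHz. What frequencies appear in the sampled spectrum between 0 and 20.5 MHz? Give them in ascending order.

fs/2 = 20.5 MHz.
209.3 MHz mod fs = 4.3 MHz.
4.3 MHz ≤ fs/2 = 20.5 MHz, appears at 4.3 MHz.
1.6 MHz ≤ fs/2 = 20.5 MHz, passes unchanged.
45.3 MHz mod fs = 4.3 MHz.
4.3 MHz ≤ fs/2 = 20.5 MHz, appears at 4.3 MHz.
Distinct values: {1.6 MHz, 4.3 MHz}.

1.6 MHz, 4.3 MHz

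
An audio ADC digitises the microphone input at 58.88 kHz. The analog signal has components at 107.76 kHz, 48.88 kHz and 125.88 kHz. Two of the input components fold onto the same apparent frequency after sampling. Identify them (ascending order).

48.88 kHz, 107.76 kHz

fs/2 = 29.44 kHz.
107.76 kHz mod fs = 48.88 kHz.
48.88 kHz > fs/2 = 29.44 kHz, folds to fs − 48.88 kHz = 10 kHz.
48.88 kHz > fs/2 = 29.44 kHz, folds to fs − 48.88 kHz = 10 kHz.
125.88 kHz mod fs = 8.12 kHz.
8.12 kHz ≤ fs/2 = 29.44 kHz, appears at 8.12 kHz.
48.88 kHz and 107.76 kHz both map to 10 kHz.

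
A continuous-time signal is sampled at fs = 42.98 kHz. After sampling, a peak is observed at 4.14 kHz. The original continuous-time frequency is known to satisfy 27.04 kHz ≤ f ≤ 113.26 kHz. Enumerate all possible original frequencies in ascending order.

Frequencies that alias to 4.14 kHz are k·fs ± 4.14 kHz for integer k ≥ 0.
k=0: 4.14 kHz.
k=1: 38.84 kHz, 47.12 kHz.
k=2: 81.82 kHz, 90.1 kHz.
k=3: 124.8 kHz, 133.08 kHz.
Within [27.04 kHz, 113.26 kHz]: 38.84 kHz, 47.12 kHz, 81.82 kHz, 90.1 kHz.

38.84 kHz, 47.12 kHz, 81.82 kHz, 90.1 kHz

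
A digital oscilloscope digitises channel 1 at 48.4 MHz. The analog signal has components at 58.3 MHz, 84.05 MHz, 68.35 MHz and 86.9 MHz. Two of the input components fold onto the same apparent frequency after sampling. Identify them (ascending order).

fs/2 = 24.2 MHz.
58.3 MHz mod fs = 9.9 MHz.
9.9 MHz ≤ fs/2 = 24.2 MHz, appears at 9.9 MHz.
84.05 MHz mod fs = 35.65 MHz.
35.65 MHz > fs/2 = 24.2 MHz, folds to fs − 35.65 MHz = 12.75 MHz.
68.35 MHz mod fs = 19.95 MHz.
19.95 MHz ≤ fs/2 = 24.2 MHz, appears at 19.95 MHz.
86.9 MHz mod fs = 38.5 MHz.
38.5 MHz > fs/2 = 24.2 MHz, folds to fs − 38.5 MHz = 9.9 MHz.
58.3 MHz and 86.9 MHz both map to 9.9 MHz.

58.3 MHz, 86.9 MHz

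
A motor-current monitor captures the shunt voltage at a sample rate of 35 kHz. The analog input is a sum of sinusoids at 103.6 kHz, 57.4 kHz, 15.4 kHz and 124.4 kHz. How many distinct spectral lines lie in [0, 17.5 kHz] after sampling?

4

fs/2 = 17.5 kHz.
103.6 kHz mod fs = 33.6 kHz.
33.6 kHz > fs/2 = 17.5 kHz, folds to fs − 33.6 kHz = 1.4 kHz.
57.4 kHz mod fs = 22.4 kHz.
22.4 kHz > fs/2 = 17.5 kHz, folds to fs − 22.4 kHz = 12.6 kHz.
15.4 kHz ≤ fs/2 = 17.5 kHz, passes unchanged.
124.4 kHz mod fs = 19.4 kHz.
19.4 kHz > fs/2 = 17.5 kHz, folds to fs − 19.4 kHz = 15.6 kHz.
Distinct values: {1.4 kHz, 12.6 kHz, 15.4 kHz, 15.6 kHz} → 4.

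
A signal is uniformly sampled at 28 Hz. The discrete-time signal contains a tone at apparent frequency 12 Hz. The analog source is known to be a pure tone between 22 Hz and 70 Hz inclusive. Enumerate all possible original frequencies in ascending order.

40 Hz, 44 Hz, 68 Hz

Frequencies that alias to 12 Hz are k·fs ± 12 Hz for integer k ≥ 0.
k=0: 12 Hz.
k=1: 16 Hz, 40 Hz.
k=2: 44 Hz, 68 Hz.
k=3: 72 Hz, 96 Hz.
Within [22 Hz, 70 Hz]: 40 Hz, 44 Hz, 68 Hz.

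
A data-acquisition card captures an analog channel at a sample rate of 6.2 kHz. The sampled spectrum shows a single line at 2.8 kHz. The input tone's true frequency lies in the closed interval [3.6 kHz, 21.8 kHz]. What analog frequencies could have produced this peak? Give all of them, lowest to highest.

Frequencies that alias to 2.8 kHz are k·fs ± 2.8 kHz for integer k ≥ 0.
k=0: 2.8 kHz.
k=1: 3.4 kHz, 9 kHz.
k=2: 9.6 kHz, 15.2 kHz.
k=3: 15.8 kHz, 21.4 kHz.
k=4: 22 kHz, 27.6 kHz.
Within [3.6 kHz, 21.8 kHz]: 9 kHz, 9.6 kHz, 15.2 kHz, 15.8 kHz, 21.4 kHz.

9 kHz, 9.6 kHz, 15.2 kHz, 15.8 kHz, 21.4 kHz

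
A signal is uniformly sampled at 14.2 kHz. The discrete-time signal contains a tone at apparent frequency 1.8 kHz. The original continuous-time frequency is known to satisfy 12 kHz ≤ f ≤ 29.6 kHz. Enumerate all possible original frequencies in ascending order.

Frequencies that alias to 1.8 kHz are k·fs ± 1.8 kHz for integer k ≥ 0.
k=0: 1.8 kHz.
k=1: 12.4 kHz, 16 kHz.
k=2: 26.6 kHz, 30.2 kHz.
k=3: 40.8 kHz, 44.4 kHz.
Within [12 kHz, 29.6 kHz]: 12.4 kHz, 16 kHz, 26.6 kHz.

12.4 kHz, 16 kHz, 26.6 kHz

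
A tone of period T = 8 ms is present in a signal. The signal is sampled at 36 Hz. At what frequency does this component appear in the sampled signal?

T = 8 ms → f = 1/T = 125 Hz.
125 Hz mod fs = 17 Hz.
17 Hz ≤ fs/2 = 18 Hz, appears at 17 Hz.

17 Hz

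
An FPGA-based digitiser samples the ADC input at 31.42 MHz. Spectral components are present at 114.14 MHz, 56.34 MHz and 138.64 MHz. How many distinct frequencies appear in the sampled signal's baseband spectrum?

fs/2 = 15.71 MHz.
114.14 MHz mod fs = 19.88 MHz.
19.88 MHz > fs/2 = 15.71 MHz, folds to fs − 19.88 MHz = 11.54 MHz.
56.34 MHz mod fs = 24.92 MHz.
24.92 MHz > fs/2 = 15.71 MHz, folds to fs − 24.92 MHz = 6.5 MHz.
138.64 MHz mod fs = 12.96 MHz.
12.96 MHz ≤ fs/2 = 15.71 MHz, appears at 12.96 MHz.
Distinct values: {6.5 MHz, 11.54 MHz, 12.96 MHz} → 3.

3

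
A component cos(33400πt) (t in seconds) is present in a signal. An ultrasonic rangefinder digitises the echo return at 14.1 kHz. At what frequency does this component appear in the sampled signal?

2.6 kHz

ω = 33400π rad/s → f = ω/(2π) = 16700 Hz = 16.7 kHz.
16.7 kHz mod fs = 2.6 kHz.
2.6 kHz ≤ fs/2 = 7.05 kHz, appears at 2.6 kHz.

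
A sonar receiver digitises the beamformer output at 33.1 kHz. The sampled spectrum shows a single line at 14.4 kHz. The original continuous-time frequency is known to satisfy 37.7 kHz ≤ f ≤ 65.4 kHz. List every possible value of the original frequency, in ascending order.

47.5 kHz, 51.8 kHz

Frequencies that alias to 14.4 kHz are k·fs ± 14.4 kHz for integer k ≥ 0.
k=0: 14.4 kHz.
k=1: 18.7 kHz, 47.5 kHz.
k=2: 51.8 kHz, 80.6 kHz.
k=3: 84.9 kHz, 113.7 kHz.
Within [37.7 kHz, 65.4 kHz]: 47.5 kHz, 51.8 kHz.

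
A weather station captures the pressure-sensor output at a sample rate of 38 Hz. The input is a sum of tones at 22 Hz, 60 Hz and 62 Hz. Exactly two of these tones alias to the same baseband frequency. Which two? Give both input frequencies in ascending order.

22 Hz, 60 Hz

fs/2 = 19 Hz.
22 Hz > fs/2 = 19 Hz, folds to fs − 22 Hz = 16 Hz.
60 Hz mod fs = 22 Hz.
22 Hz > fs/2 = 19 Hz, folds to fs − 22 Hz = 16 Hz.
62 Hz mod fs = 24 Hz.
24 Hz > fs/2 = 19 Hz, folds to fs − 24 Hz = 14 Hz.
22 Hz and 60 Hz both map to 16 Hz.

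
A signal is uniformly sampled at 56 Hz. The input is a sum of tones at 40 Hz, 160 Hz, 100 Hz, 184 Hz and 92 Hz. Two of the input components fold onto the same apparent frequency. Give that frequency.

fs/2 = 28 Hz.
40 Hz > fs/2 = 28 Hz, folds to fs − 40 Hz = 16 Hz.
160 Hz mod fs = 48 Hz.
48 Hz > fs/2 = 28 Hz, folds to fs − 48 Hz = 8 Hz.
100 Hz mod fs = 44 Hz.
44 Hz > fs/2 = 28 Hz, folds to fs − 44 Hz = 12 Hz.
184 Hz mod fs = 16 Hz.
16 Hz ≤ fs/2 = 28 Hz, appears at 16 Hz.
92 Hz mod fs = 36 Hz.
36 Hz > fs/2 = 28 Hz, folds to fs − 36 Hz = 20 Hz.
40 Hz and 184 Hz both map to 16 Hz.

16 Hz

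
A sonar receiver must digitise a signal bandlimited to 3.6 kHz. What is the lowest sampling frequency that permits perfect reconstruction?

7.2 kHz

Nyquist rate = 2 × 3.6 kHz = 7.2 kHz.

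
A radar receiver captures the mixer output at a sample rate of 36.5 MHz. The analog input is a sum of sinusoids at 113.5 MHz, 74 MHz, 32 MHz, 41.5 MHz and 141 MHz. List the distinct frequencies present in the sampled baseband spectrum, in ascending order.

1 MHz, 4 MHz, 4.5 MHz, 5 MHz

fs/2 = 18.25 MHz.
113.5 MHz mod fs = 4 MHz.
4 MHz ≤ fs/2 = 18.25 MHz, appears at 4 MHz.
74 MHz mod fs = 1 MHz.
1 MHz ≤ fs/2 = 18.25 MHz, appears at 1 MHz.
32 MHz > fs/2 = 18.25 MHz, folds to fs − 32 MHz = 4.5 MHz.
41.5 MHz mod fs = 5 MHz.
5 MHz ≤ fs/2 = 18.25 MHz, appears at 5 MHz.
141 MHz mod fs = 31.5 MHz.
31.5 MHz > fs/2 = 18.25 MHz, folds to fs − 31.5 MHz = 5 MHz.
Distinct values: {1 MHz, 4 MHz, 4.5 MHz, 5 MHz}.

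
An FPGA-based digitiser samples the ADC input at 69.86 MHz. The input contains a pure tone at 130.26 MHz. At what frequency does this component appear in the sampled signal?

130.26 MHz mod fs = 60.4 MHz.
60.4 MHz > fs/2 = 34.93 MHz, folds to fs − 60.4 MHz = 9.46 MHz.

9.46 MHz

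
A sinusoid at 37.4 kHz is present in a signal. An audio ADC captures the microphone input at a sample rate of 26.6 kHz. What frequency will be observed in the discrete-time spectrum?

10.8 kHz

37.4 kHz mod fs = 10.8 kHz.
10.8 kHz ≤ fs/2 = 13.3 kHz, appears at 10.8 kHz.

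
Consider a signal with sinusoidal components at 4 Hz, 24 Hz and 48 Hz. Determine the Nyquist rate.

Highest-frequency component: 48 Hz.
Nyquist rate = 2 × 48 Hz = 96 Hz.

96 Hz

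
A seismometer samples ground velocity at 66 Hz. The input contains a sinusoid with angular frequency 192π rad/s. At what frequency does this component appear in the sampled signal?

30 Hz

ω = 192π rad/s → f = ω/(2π) = 96 Hz.
96 Hz mod fs = 30 Hz.
30 Hz ≤ fs/2 = 33 Hz, appears at 30 Hz.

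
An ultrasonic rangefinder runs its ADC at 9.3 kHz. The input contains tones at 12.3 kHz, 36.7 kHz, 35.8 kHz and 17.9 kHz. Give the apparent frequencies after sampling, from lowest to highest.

fs/2 = 4.65 kHz.
12.3 kHz mod fs = 3 kHz.
3 kHz ≤ fs/2 = 4.65 kHz, appears at 3 kHz.
36.7 kHz mod fs = 8.8 kHz.
8.8 kHz > fs/2 = 4.65 kHz, folds to fs − 8.8 kHz = 0.5 kHz.
35.8 kHz mod fs = 7.9 kHz.
7.9 kHz > fs/2 = 4.65 kHz, folds to fs − 7.9 kHz = 1.4 kHz.
17.9 kHz mod fs = 8.6 kHz.
8.6 kHz > fs/2 = 4.65 kHz, folds to fs − 8.6 kHz = 0.7 kHz.
Distinct values: {0.5 kHz, 0.7 kHz, 1.4 kHz, 3 kHz}.

0.5 kHz, 0.7 kHz, 1.4 kHz, 3 kHz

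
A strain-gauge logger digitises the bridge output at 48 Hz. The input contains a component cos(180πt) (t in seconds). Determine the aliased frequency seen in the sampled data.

6 Hz

ω = 180π rad/s → f = ω/(2π) = 90 Hz.
90 Hz mod fs = 42 Hz.
42 Hz > fs/2 = 24 Hz, folds to fs − 42 Hz = 6 Hz.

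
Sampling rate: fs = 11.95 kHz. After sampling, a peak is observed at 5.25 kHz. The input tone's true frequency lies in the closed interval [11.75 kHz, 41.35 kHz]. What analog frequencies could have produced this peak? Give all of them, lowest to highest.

Frequencies that alias to 5.25 kHz are k·fs ± 5.25 kHz for integer k ≥ 0.
k=0: 5.25 kHz.
k=1: 6.7 kHz, 17.2 kHz.
k=2: 18.65 kHz, 29.15 kHz.
k=3: 30.6 kHz, 41.1 kHz.
k=4: 42.55 kHz, 53.05 kHz.
Within [11.75 kHz, 41.35 kHz]: 17.2 kHz, 18.65 kHz, 29.15 kHz, 30.6 kHz, 41.1 kHz.

17.2 kHz, 18.65 kHz, 29.15 kHz, 30.6 kHz, 41.1 kHz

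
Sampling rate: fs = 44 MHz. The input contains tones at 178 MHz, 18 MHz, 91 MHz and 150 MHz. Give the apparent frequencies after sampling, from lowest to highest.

fs/2 = 22 MHz.
178 MHz mod fs = 2 MHz.
2 MHz ≤ fs/2 = 22 MHz, appears at 2 MHz.
18 MHz ≤ fs/2 = 22 MHz, passes unchanged.
91 MHz mod fs = 3 MHz.
3 MHz ≤ fs/2 = 22 MHz, appears at 3 MHz.
150 MHz mod fs = 18 MHz.
18 MHz ≤ fs/2 = 22 MHz, appears at 18 MHz.
Distinct values: {2 MHz, 3 MHz, 18 MHz}.

2 MHz, 3 MHz, 18 MHz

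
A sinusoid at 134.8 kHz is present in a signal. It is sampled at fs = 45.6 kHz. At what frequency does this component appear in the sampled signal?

134.8 kHz mod fs = 43.6 kHz.
43.6 kHz > fs/2 = 22.8 kHz, folds to fs − 43.6 kHz = 2 kHz.

2 kHz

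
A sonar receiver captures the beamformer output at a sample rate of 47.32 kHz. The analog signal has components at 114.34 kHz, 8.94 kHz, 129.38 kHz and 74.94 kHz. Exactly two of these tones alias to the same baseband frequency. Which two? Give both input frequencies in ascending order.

fs/2 = 23.66 kHz.
114.34 kHz mod fs = 19.7 kHz.
19.7 kHz ≤ fs/2 = 23.66 kHz, appears at 19.7 kHz.
8.94 kHz ≤ fs/2 = 23.66 kHz, passes unchanged.
129.38 kHz mod fs = 34.74 kHz.
34.74 kHz > fs/2 = 23.66 kHz, folds to fs − 34.74 kHz = 12.58 kHz.
74.94 kHz mod fs = 27.62 kHz.
27.62 kHz > fs/2 = 23.66 kHz, folds to fs − 27.62 kHz = 19.7 kHz.
74.94 kHz and 114.34 kHz both map to 19.7 kHz.

74.94 kHz, 114.34 kHz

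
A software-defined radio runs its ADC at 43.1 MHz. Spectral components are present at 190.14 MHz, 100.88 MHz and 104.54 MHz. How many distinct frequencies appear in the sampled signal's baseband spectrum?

3

fs/2 = 21.55 MHz.
190.14 MHz mod fs = 17.74 MHz.
17.74 MHz ≤ fs/2 = 21.55 MHz, appears at 17.74 MHz.
100.88 MHz mod fs = 14.68 MHz.
14.68 MHz ≤ fs/2 = 21.55 MHz, appears at 14.68 MHz.
104.54 MHz mod fs = 18.34 MHz.
18.34 MHz ≤ fs/2 = 21.55 MHz, appears at 18.34 MHz.
Distinct values: {14.68 MHz, 17.74 MHz, 18.34 MHz} → 3.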